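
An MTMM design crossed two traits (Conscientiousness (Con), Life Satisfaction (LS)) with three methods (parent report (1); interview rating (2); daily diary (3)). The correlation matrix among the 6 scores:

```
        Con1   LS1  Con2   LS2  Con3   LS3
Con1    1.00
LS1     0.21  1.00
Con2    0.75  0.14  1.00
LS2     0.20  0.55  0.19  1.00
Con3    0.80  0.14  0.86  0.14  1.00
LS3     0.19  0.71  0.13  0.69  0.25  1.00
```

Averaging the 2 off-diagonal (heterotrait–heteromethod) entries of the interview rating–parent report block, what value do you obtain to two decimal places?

0.17

HTHM values (method 2 × method 1): 0.14, 0.20; mean = 0.34/2 = 0.17.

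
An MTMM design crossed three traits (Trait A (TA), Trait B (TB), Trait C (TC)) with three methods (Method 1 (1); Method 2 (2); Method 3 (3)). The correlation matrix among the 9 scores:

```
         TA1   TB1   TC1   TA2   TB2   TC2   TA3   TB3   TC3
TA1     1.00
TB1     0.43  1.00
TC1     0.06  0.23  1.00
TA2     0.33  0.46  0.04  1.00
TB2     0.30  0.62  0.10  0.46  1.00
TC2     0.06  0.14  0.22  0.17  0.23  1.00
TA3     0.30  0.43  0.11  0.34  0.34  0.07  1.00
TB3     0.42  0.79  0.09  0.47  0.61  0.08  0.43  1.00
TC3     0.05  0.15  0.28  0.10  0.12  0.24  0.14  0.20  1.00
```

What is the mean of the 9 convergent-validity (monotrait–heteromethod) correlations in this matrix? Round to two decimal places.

0.41

Convergent values: 0.33, 0.30, 0.34, 0.62, 0.79, 0.61, 0.22, 0.28, 0.24; mean = 3.73/9 = 0.41.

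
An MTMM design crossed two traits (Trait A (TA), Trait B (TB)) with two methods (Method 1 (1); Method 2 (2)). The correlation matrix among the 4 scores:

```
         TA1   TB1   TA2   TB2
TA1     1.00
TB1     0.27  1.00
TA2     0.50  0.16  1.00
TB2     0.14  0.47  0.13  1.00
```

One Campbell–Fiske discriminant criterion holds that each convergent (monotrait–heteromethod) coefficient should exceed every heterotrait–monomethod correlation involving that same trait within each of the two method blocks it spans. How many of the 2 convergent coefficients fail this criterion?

Each convergent coefficient versus the relevant comparison correlations:
TA (methods 1·2): 0.50 vs {0.27, 0.13} → pass.
TB (methods 1·2): 0.47 vs {0.27, 0.13} → pass.
0 of 2 fail.

0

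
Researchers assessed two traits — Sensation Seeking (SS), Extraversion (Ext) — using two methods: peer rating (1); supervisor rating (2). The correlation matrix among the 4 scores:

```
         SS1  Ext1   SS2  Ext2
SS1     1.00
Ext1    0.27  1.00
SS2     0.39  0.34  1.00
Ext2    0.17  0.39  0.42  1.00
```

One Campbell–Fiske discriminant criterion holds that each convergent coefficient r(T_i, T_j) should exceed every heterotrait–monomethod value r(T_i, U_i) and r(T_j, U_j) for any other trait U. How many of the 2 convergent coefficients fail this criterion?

2

Convergent coefficients and their comparison sets:
SS (methods 1·2): 0.39 vs {0.27, 0.42} → fail.
Ext (methods 1·2): 0.39 vs {0.27, 0.42} → fail.
2 of 2 fail.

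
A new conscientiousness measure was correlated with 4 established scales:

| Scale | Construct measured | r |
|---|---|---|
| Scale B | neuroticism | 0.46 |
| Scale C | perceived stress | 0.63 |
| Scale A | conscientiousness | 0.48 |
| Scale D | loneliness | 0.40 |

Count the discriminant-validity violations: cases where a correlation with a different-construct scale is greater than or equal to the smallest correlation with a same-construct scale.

Convergent (same construct = conscientiousness): Scale A.
Smallest convergent = 0.48. Discriminant values: 0.46, 0.63, 0.40; count ≥ 0.48 → 1.

1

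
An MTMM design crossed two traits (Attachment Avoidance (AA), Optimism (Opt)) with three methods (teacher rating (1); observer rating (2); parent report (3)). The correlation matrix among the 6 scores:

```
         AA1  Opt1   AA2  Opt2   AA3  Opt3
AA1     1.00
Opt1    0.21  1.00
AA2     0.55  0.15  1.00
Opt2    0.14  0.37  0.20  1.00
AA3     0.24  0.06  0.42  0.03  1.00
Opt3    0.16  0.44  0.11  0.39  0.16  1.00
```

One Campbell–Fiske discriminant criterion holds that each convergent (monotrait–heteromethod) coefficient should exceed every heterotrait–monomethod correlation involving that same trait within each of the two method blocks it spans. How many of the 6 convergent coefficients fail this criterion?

Each convergent coefficient versus the relevant comparison correlations:
AA (methods 1·2): 0.55 vs {0.21, 0.20} → pass.
AA (methods 1·3): 0.24 vs {0.21, 0.16} → pass.
AA (methods 2·3): 0.42 vs {0.20, 0.16} → pass.
Opt (methods 1·2): 0.37 vs {0.21, 0.20} → pass.
Opt (methods 1·3): 0.44 vs {0.21, 0.16} → pass.
Opt (methods 2·3): 0.39 vs {0.20, 0.16} → pass.
0 of 6 fail.

0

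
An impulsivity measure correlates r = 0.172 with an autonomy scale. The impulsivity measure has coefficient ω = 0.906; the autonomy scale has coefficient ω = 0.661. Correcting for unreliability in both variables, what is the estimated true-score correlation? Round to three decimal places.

r_true = r_obs / √(r_xx · r_yy) = 0.172 / √(0.906 × 0.661) = 0.172 / √0.598866 = 0.172 / 0.7739 ≈ 0.222.

0.222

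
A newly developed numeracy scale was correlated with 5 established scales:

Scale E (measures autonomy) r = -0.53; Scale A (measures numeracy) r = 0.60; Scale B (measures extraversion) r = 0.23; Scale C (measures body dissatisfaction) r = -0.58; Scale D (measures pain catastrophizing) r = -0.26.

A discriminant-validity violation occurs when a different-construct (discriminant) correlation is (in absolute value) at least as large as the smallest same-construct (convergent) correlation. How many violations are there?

Convergent (same construct = numeracy): Scale A.
Smallest convergent = 0.60. Discriminant |r|: 0.53, 0.23, 0.58, 0.26; count ≥ 0.60 → 0.

0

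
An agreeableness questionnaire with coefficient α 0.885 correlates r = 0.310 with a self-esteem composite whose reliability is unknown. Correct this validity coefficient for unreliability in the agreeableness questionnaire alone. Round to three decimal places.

0.330

Single correction: r_c = r_obs / √r_xx = 0.310 / √0.885 = 0.310 / 0.9407 ≈ 0.330.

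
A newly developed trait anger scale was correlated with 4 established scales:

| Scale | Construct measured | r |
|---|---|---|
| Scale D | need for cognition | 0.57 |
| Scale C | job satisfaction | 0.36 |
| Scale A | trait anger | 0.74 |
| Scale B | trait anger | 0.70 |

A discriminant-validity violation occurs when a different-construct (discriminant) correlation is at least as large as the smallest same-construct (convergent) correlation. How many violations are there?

0

Convergent (same construct = trait anger): Scale A, Scale B.
Smallest convergent = 0.70. Discriminant values: 0.57, 0.36; count ≥ 0.70 → 0.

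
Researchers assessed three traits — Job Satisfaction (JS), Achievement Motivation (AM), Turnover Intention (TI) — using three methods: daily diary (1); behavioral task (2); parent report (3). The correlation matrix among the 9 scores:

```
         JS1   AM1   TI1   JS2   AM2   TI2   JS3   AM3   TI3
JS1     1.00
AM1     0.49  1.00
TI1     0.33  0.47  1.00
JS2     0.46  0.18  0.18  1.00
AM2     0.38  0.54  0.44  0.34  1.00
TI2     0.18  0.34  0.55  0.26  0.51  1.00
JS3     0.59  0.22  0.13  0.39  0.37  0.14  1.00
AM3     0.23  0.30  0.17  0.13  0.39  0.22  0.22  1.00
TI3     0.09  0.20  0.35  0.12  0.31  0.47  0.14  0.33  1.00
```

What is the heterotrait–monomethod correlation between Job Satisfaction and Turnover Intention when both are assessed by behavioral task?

0.26

Different traits, same method: r(JS2, TI2) = 0.26.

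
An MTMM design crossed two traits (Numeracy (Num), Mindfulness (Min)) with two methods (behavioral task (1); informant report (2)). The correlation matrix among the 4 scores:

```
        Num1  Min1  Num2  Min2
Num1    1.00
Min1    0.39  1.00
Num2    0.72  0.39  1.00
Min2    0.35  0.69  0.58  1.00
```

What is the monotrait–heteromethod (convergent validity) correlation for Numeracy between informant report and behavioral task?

Same trait (Num), different methods: r(Num2, Num1) = 0.72.

0.72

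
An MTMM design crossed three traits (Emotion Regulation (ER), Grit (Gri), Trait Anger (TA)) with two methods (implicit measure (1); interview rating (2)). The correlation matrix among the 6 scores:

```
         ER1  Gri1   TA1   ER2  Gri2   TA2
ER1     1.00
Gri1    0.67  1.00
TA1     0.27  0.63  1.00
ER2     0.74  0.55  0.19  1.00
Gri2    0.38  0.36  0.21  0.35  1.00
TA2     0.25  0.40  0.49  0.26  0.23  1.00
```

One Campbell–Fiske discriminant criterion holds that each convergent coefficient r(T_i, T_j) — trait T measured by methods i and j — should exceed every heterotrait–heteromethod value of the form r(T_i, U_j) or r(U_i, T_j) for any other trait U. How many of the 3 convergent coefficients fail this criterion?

Convergent coefficients and their comparison sets:
ER (methods 1·2): 0.74 vs {0.38, 0.55, 0.25, 0.19} → pass.
Gri (methods 1·2): 0.36 vs {0.55, 0.38, 0.40, 0.21} → fail.
TA (methods 1·2): 0.49 vs {0.19, 0.25, 0.21, 0.40} → pass.
1 of 3 fail.

1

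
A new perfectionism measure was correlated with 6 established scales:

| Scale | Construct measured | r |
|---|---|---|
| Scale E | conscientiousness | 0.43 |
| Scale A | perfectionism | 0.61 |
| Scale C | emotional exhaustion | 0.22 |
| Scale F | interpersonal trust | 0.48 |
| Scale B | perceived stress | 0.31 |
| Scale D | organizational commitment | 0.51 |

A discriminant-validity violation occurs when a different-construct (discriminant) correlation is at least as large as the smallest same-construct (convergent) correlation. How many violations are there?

0

Convergent (same construct = perfectionism): Scale A.
Smallest convergent = 0.61. Discriminant values: 0.43, 0.22, 0.48, 0.31, 0.51; count ≥ 0.61 → 0.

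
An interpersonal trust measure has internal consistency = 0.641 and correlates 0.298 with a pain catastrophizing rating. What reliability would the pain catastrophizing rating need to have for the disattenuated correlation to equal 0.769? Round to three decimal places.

r_true = r_obs / √(r_xx · r_yy) ⇒ 0.769 = 0.298 / √(0.641 · r_yy).
√(0.641 · r_yy) = 0.298 / 0.769 = 0.3875; 0.641 · r_yy = 0.1502; r_yy = 0.1502 / 0.641 ≈ 0.234.

0.234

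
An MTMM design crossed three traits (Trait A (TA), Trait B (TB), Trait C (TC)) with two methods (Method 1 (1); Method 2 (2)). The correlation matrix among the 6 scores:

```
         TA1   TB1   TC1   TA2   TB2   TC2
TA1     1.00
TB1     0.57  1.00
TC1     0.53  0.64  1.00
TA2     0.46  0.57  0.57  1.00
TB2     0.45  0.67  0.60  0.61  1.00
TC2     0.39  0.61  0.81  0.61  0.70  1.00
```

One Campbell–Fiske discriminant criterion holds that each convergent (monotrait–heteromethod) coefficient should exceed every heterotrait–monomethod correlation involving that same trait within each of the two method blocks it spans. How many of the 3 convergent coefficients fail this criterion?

Each convergent coefficient versus the relevant comparison correlations:
TA (methods 1·2): 0.46 vs {0.57, 0.61, 0.53, 0.61} → fail.
TB (methods 1·2): 0.67 vs {0.57, 0.61, 0.64, 0.70} → fail.
TC (methods 1·2): 0.81 vs {0.53, 0.61, 0.64, 0.70} → pass.
2 of 3 fail.

2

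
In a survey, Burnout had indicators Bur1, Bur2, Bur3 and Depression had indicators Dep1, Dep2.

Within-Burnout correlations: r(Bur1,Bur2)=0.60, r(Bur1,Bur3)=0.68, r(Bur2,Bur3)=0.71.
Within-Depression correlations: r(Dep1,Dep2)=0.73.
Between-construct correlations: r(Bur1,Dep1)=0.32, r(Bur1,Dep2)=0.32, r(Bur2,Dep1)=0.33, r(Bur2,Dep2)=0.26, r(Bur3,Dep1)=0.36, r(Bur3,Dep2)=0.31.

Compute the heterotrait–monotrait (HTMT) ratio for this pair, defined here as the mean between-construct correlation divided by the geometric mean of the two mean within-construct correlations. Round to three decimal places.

0.455

Mean heterotrait r = 1.90/6 = 0.3167.
Mean within-Bur = 1.99/3 = 0.6633; mean within-Dep = 0.73/1 = 0.7300.
Geometric mean = √(0.6633 × 0.7300) = 0.6959.
HTMT = 0.3167 / 0.6959 = 0.455.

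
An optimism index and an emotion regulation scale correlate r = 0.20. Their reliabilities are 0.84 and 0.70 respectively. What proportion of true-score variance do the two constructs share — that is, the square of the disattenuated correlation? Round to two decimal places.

0.07

Disattenuated r = 0.20 / √(0.84 × 0.70) = 0.20 / 0.7668 = 0.2608.
Shared true-score variance = 0.2608² = 0.0680 ≈ 0.07.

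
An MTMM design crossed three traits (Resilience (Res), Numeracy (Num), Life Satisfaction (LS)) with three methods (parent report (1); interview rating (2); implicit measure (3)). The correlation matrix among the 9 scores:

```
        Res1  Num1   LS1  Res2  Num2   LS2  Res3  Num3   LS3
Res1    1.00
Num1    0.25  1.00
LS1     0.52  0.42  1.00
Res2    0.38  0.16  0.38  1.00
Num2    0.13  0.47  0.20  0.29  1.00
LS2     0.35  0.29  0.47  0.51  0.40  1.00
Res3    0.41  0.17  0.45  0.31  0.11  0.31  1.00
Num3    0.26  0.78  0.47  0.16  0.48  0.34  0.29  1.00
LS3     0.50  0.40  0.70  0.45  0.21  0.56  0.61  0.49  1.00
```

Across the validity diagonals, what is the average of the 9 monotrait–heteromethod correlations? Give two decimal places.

0.51

Convergent values: 0.38, 0.41, 0.31, 0.47, 0.78, 0.48, 0.47, 0.70, 0.56; mean = 4.56/9 = 0.51.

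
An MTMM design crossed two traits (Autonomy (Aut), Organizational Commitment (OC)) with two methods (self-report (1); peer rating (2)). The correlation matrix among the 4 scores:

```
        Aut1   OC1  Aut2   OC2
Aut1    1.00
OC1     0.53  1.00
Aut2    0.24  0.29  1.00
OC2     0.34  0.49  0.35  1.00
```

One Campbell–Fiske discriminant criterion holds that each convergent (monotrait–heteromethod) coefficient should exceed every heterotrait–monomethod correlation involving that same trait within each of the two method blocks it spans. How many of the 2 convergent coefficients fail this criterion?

Convergent coefficients and their comparison sets:
Aut (methods 1·2): 0.24 vs {0.53, 0.35} → fail.
OC (methods 1·2): 0.49 vs {0.53, 0.35} → fail.
2 of 2 fail.

2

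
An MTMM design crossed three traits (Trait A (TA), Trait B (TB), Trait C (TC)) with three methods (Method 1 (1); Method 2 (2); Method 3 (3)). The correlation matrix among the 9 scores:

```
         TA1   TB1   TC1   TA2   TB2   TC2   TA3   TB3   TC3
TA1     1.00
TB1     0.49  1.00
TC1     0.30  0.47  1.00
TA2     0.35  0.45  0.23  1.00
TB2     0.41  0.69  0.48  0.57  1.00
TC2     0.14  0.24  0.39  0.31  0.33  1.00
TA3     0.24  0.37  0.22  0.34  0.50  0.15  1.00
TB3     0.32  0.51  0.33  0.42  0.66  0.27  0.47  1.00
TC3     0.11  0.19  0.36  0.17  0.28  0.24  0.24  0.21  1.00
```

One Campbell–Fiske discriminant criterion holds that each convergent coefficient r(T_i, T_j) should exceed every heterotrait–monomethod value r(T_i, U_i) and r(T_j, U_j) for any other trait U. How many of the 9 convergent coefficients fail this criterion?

Convergent coefficients and their comparison sets:
TA (methods 1·2): 0.35 vs {0.49, 0.57, 0.30, 0.31} → fail.
TA (methods 1·3): 0.24 vs {0.49, 0.47, 0.30, 0.24} → fail.
TA (methods 2·3): 0.34 vs {0.57, 0.47, 0.31, 0.24} → fail.
TB (methods 1·2): 0.69 vs {0.49, 0.57, 0.47, 0.33} → pass.
TB (methods 1·3): 0.51 vs {0.49, 0.47, 0.47, 0.21} → pass.
TB (methods 2·3): 0.66 vs {0.57, 0.47, 0.33, 0.21} → pass.
TC (methods 1·2): 0.39 vs {0.30, 0.31, 0.47, 0.33} → fail.
TC (methods 1·3): 0.36 vs {0.30, 0.24, 0.47, 0.21} → fail.
TC (methods 2·3): 0.24 vs {0.31, 0.24, 0.33, 0.21} → fail.
6 of 9 fail.

6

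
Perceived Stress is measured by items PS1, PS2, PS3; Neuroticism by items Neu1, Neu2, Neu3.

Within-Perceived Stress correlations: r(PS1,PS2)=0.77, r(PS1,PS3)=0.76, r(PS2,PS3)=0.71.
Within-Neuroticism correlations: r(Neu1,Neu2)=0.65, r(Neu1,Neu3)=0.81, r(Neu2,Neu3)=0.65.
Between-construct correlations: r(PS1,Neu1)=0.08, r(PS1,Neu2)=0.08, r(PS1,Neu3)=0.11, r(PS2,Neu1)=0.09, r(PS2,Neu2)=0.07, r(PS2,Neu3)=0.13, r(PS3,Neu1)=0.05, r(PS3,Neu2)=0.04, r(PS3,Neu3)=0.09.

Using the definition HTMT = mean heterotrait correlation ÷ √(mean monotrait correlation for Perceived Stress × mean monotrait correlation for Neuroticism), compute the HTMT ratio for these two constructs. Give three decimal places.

0.113

Mean between = 0.74/9 = 0.0822.
Mean within-PS = 2.24/3 = 0.7467; mean within-Neu = 2.11/3 = 0.7033.
Geometric mean = √(0.7467 × 0.7033) = 0.7247.
HTMT = 0.0822 / 0.7247 = 0.113.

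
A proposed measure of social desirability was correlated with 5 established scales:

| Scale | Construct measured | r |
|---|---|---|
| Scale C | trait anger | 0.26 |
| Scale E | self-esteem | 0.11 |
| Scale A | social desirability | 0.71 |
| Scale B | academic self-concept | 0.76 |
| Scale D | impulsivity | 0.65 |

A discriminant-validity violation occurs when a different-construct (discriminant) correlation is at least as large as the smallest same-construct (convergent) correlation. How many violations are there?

1

Convergent (same construct = social desirability): Scale A.
Smallest convergent = 0.71. Discriminant values: 0.26, 0.11, 0.76, 0.65; count ≥ 0.71 → 1.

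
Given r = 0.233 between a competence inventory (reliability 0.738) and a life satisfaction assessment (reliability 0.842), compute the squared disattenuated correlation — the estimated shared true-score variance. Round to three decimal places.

Disattenuated r = 0.233 / √(0.738 × 0.842) = 0.233 / 0.7883 = 0.2956.
Shared true-score variance = 0.2956² = 0.0874 ≈ 0.087.

0.087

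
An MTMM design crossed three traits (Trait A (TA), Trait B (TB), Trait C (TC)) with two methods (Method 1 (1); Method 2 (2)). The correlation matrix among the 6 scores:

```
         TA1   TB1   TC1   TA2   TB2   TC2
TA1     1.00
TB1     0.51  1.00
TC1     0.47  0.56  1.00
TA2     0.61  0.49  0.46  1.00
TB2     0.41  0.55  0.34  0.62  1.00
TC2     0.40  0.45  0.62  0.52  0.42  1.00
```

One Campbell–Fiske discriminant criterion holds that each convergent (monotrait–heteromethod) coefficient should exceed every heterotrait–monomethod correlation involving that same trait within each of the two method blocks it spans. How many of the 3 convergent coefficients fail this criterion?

Checking each validity diagonal entry against its comparison values:
TA (methods 1·2): 0.61 vs {0.51, 0.62, 0.47, 0.52} → fail.
TB (methods 1·2): 0.55 vs {0.51, 0.62, 0.56, 0.42} → fail.
TC (methods 1·2): 0.62 vs {0.47, 0.52, 0.56, 0.42} → pass.
2 of 3 fail.

2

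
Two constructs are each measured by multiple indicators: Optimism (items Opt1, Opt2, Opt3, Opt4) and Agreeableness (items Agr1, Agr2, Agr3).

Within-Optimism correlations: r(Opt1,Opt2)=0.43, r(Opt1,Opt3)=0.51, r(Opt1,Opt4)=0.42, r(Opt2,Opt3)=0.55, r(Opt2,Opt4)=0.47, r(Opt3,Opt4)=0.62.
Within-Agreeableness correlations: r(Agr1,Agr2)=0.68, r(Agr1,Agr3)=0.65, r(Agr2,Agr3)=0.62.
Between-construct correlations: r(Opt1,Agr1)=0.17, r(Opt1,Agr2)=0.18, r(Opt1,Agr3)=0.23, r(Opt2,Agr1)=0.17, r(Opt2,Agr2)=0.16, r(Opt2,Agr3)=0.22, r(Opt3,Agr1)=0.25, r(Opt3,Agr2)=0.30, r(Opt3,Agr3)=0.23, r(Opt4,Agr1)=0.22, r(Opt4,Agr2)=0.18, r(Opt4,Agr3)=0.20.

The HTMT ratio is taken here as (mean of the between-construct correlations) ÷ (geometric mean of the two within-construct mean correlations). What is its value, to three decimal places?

Mean heterotrait r = 2.51/12 = 0.2092.
Mean within-Opt = 3.00/6 = 0.5000; mean within-Agr = 1.95/3 = 0.6500.
Geometric mean = √(0.5000 × 0.6500) = 0.5701.
HTMT = 0.2092 / 0.5701 = 0.367.

0.367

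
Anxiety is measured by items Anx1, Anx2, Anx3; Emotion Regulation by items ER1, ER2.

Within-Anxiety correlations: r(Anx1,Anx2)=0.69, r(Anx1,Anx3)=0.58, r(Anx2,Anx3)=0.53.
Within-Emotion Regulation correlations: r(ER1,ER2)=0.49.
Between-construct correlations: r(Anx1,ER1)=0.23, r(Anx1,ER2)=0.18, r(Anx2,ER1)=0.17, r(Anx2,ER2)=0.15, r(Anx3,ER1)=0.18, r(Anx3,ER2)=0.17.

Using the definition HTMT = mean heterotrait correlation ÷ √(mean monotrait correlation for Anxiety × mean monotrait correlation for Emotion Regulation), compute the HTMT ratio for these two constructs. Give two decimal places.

0.33

Between-construct mean = 1.08/6 = 0.1800.
Mean within-Anx = 1.80/3 = 0.6000; mean within-ER = 0.49/1 = 0.4900.
Geometric mean = √(0.6000 × 0.4900) = 0.5422.
HTMT = 0.1800 / 0.5422 = 0.33.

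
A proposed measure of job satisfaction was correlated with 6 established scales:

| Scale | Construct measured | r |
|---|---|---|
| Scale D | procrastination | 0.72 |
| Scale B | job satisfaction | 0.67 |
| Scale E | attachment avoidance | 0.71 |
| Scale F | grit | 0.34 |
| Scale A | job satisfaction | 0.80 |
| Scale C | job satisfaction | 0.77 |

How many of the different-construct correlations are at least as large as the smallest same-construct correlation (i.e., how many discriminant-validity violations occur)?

Convergent (same construct = job satisfaction): Scale B, Scale A, Scale C.
Smallest convergent = 0.67. Discriminant values: 0.72, 0.71, 0.34; count ≥ 0.67 → 2.

2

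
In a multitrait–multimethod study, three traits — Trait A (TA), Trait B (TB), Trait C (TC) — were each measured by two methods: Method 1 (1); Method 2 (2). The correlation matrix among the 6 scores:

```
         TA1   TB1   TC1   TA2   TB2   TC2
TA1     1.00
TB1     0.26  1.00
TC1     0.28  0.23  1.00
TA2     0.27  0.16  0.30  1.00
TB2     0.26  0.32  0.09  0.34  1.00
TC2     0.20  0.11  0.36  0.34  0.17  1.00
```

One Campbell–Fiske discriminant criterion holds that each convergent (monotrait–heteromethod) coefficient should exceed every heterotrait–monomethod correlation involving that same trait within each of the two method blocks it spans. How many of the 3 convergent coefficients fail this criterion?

2

Convergent coefficients and their comparison sets:
TA (methods 1·2): 0.27 vs {0.26, 0.34, 0.28, 0.34} → fail.
TB (methods 1·2): 0.32 vs {0.26, 0.34, 0.23, 0.17} → fail.
TC (methods 1·2): 0.36 vs {0.28, 0.34, 0.23, 0.17} → pass.
2 of 3 fail.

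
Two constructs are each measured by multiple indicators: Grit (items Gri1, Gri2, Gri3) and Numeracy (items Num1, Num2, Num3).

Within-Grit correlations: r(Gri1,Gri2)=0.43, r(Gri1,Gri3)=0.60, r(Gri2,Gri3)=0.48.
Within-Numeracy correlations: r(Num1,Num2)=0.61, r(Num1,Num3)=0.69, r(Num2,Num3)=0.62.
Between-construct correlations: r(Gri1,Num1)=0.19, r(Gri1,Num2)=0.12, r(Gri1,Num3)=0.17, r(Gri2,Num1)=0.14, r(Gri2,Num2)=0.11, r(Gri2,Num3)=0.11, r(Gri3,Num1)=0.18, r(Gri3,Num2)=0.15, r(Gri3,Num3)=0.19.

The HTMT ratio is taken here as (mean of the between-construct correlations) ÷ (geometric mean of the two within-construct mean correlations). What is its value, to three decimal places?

0.266

Mean between = 1.36/9 = 0.1511.
Mean within-Gri = 1.51/3 = 0.5033; mean within-Num = 1.92/3 = 0.6400.
Geometric mean = √(0.5033 × 0.6400) = 0.5675.
HTMT = 0.1511 / 0.5675 = 0.266.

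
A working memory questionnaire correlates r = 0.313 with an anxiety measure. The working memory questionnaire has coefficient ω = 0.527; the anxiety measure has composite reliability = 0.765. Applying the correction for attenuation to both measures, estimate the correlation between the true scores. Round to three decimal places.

r_true = r_obs / √(r_xx · r_yy) = 0.313 / √(0.527 × 0.765) = 0.313 / √0.403155 = 0.313 / 0.6349 ≈ 0.493.

0.493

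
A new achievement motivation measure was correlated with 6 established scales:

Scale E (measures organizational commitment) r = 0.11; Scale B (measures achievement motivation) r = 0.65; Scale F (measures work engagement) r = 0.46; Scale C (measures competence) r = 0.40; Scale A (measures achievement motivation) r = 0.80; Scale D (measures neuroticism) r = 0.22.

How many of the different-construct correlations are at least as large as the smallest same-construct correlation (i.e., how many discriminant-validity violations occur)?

Convergent (same construct = achievement motivation): Scale B, Scale A.
Smallest convergent = 0.65. Discriminant values: 0.11, 0.46, 0.40, 0.22; count ≥ 0.65 → 0.

0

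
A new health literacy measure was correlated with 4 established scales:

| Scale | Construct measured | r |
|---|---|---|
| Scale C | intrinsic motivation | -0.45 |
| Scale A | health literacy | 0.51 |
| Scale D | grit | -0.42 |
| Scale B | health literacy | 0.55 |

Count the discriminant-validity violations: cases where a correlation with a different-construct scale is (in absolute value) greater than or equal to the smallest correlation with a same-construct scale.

0

Convergent (same construct = health literacy): Scale A, Scale B.
Smallest convergent = 0.51. Discriminant |r|: 0.45, 0.42; count ≥ 0.51 → 0.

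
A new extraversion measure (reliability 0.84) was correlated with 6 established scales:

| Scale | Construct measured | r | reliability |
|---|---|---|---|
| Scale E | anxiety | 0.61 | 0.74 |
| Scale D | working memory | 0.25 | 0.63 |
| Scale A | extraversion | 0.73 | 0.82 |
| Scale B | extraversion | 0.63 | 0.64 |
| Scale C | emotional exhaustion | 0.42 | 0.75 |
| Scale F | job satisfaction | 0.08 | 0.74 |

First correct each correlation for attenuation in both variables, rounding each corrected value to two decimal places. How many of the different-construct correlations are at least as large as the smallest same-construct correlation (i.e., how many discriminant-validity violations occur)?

Disattenuated r (r / √(r_scale · r_new)):
  Scale E (disc): 0.61 / √(0.74·0.84) = 0.77
  Scale D (disc): 0.25 / √(0.63·0.84) = 0.34
  Scale A (conv): 0.73 / √(0.82·0.84) = 0.88
  Scale B (conv): 0.63 / √(0.64·0.84) = 0.86
  Scale C (disc): 0.42 / √(0.75·0.84) = 0.53
  Scale F (disc): 0.08 / √(0.74·0.84) = 0.10
Smallest convergent = 0.86. Discriminant values: 0.77, 0.34, 0.53, 0.10; count ≥ 0.86 → 0.

0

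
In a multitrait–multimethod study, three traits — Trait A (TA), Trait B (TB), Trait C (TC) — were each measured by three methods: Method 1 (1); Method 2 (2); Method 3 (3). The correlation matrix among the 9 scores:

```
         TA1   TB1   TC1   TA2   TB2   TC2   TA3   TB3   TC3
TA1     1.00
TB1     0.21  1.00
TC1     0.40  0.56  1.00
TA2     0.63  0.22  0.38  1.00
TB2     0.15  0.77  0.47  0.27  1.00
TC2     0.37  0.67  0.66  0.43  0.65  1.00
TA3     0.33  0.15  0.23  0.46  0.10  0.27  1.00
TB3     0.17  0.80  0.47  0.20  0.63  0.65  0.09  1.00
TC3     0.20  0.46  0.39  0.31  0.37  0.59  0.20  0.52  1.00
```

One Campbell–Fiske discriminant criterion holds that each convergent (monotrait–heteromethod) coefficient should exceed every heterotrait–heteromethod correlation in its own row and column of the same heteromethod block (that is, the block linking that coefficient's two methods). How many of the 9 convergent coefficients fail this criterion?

4

Each convergent coefficient versus the relevant comparison correlations:
TA (methods 1·2): 0.63 vs {0.15, 0.22, 0.37, 0.38} → pass.
TA (methods 1·3): 0.33 vs {0.17, 0.15, 0.20, 0.23} → pass.
TA (methods 2·3): 0.46 vs {0.20, 0.10, 0.31, 0.27} → pass.
TB (methods 1·2): 0.77 vs {0.22, 0.15, 0.67, 0.47} → pass.
TB (methods 1·3): 0.80 vs {0.15, 0.17, 0.46, 0.47} → pass.
TB (methods 2·3): 0.63 vs {0.10, 0.20, 0.37, 0.65} → fail.
TC (methods 1·2): 0.66 vs {0.38, 0.37, 0.47, 0.67} → fail.
TC (methods 1·3): 0.39 vs {0.23, 0.20, 0.47, 0.46} → fail.
TC (methods 2·3): 0.59 vs {0.27, 0.31, 0.65, 0.37} → fail.
4 of 9 fail.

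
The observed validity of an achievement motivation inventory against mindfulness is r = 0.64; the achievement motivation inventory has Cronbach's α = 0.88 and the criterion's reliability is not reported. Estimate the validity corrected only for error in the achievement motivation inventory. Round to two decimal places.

Single correction: r_c = r_obs / √r_xx = 0.64 / √0.88 = 0.64 / 0.9381 ≈ 0.68.

0.68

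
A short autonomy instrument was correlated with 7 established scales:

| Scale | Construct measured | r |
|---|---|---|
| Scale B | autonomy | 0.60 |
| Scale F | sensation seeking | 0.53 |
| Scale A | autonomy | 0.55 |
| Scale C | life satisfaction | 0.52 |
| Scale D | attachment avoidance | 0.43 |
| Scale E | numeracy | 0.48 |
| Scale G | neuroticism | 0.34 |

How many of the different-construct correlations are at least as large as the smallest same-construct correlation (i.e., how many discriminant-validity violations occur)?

Convergent (same construct = autonomy): Scale B, Scale A.
Smallest convergent = 0.55. Discriminant values: 0.53, 0.52, 0.43, 0.48, 0.34; count ≥ 0.55 → 0.

0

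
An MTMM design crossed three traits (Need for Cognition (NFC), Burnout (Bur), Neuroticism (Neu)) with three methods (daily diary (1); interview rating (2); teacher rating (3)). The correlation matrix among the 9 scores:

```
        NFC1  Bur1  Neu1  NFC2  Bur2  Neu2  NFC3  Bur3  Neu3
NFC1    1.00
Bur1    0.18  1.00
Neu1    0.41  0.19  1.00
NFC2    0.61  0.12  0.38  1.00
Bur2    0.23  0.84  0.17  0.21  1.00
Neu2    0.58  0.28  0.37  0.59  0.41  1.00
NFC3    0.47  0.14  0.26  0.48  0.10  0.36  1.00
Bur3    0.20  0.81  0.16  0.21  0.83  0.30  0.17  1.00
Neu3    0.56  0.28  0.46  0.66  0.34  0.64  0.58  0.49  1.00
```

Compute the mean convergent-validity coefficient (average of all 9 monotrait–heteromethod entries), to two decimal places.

0.61

Convergent values: 0.61, 0.47, 0.48, 0.84, 0.81, 0.83, 0.37, 0.46, 0.64; mean = 5.51/9 = 0.61.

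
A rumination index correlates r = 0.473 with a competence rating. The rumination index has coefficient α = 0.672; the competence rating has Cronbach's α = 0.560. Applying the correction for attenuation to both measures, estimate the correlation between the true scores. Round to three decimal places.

0.771

r_true = r_obs / √(r_xx · r_yy) = 0.473 / √(0.672 × 0.560) = 0.473 / √0.376320 = 0.473 / 0.6134 ≈ 0.771.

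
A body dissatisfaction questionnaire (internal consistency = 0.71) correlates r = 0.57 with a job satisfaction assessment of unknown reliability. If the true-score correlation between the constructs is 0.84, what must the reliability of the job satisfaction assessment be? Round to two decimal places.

r_true = r_obs / √(r_xx · r_yy) ⇒ 0.84 = 0.57 / √(0.71 · r_yy).
√(0.71 · r_yy) = 0.57 / 0.84 = 0.6786; 0.71 · r_yy = 0.4605; r_yy = 0.4605 / 0.71 ≈ 0.65.

0.65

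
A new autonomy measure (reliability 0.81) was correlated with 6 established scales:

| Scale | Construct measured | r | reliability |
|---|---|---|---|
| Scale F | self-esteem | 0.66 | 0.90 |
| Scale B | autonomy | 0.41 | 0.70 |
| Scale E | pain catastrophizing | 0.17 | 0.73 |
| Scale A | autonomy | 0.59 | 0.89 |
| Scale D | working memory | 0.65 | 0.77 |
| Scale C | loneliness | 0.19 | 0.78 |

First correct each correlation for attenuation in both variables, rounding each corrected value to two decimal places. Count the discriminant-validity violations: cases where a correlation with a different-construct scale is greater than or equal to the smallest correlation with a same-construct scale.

Disattenuated r (r / √(r_scale · r_new)):
  Scale F (disc): 0.66 / √(0.90·0.81) = 0.77
  Scale B (conv): 0.41 / √(0.70·0.81) = 0.54
  Scale E (disc): 0.17 / √(0.73·0.81) = 0.22
  Scale A (conv): 0.59 / √(0.89·0.81) = 0.69
  Scale D (disc): 0.65 / √(0.77·0.81) = 0.82
  Scale C (disc): 0.19 / √(0.78·0.81) = 0.24
Smallest convergent = 0.54. Discriminant values: 0.77, 0.22, 0.82, 0.24; count ≥ 0.54 → 2.

2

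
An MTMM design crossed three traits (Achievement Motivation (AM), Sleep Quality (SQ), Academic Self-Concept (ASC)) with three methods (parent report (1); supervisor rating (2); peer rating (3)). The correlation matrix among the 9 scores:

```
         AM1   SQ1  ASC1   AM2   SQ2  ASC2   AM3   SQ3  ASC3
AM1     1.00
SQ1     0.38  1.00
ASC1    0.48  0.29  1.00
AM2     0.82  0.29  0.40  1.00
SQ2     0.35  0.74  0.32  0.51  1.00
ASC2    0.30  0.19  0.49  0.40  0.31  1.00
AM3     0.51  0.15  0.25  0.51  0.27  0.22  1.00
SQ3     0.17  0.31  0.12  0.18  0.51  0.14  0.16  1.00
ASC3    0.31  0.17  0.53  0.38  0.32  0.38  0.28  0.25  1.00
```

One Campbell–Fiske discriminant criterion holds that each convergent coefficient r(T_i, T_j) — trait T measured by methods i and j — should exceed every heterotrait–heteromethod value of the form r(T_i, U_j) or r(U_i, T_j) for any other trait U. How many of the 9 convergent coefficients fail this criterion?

1

Each convergent coefficient versus the relevant comparison correlations:
AM (methods 1·2): 0.82 vs {0.35, 0.29, 0.30, 0.40} → pass.
AM (methods 1·3): 0.51 vs {0.17, 0.15, 0.31, 0.25} → pass.
AM (methods 2·3): 0.51 vs {0.18, 0.27, 0.38, 0.22} → pass.
SQ (methods 1·2): 0.74 vs {0.29, 0.35, 0.19, 0.32} → pass.
SQ (methods 1·3): 0.31 vs {0.15, 0.17, 0.17, 0.12} → pass.
SQ (methods 2·3): 0.51 vs {0.27, 0.18, 0.32, 0.14} → pass.
ASC (methods 1·2): 0.49 vs {0.40, 0.30, 0.32, 0.19} → pass.
ASC (methods 1·3): 0.53 vs {0.25, 0.31, 0.12, 0.17} → pass.
ASC (methods 2·3): 0.38 vs {0.22, 0.38, 0.14, 0.32} → fail.
1 of 9 fail.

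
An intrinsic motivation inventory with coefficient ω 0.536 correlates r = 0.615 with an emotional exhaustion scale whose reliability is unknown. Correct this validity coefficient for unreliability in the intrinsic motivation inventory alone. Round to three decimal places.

Single correction: r_c = r_obs / √r_xx = 0.615 / √0.536 = 0.615 / 0.7321 ≈ 0.840.

0.840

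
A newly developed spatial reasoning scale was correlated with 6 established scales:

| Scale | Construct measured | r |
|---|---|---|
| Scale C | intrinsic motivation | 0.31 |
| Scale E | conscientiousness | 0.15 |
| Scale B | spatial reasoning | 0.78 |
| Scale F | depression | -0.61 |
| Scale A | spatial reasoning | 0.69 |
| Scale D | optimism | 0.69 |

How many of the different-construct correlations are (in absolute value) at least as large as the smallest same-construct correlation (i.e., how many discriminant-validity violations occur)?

Convergent (same construct = spatial reasoning): Scale B, Scale A.
Smallest convergent = 0.69. Discriminant |r|: 0.31, 0.15, 0.61, 0.69; count ≥ 0.69 → 1.

1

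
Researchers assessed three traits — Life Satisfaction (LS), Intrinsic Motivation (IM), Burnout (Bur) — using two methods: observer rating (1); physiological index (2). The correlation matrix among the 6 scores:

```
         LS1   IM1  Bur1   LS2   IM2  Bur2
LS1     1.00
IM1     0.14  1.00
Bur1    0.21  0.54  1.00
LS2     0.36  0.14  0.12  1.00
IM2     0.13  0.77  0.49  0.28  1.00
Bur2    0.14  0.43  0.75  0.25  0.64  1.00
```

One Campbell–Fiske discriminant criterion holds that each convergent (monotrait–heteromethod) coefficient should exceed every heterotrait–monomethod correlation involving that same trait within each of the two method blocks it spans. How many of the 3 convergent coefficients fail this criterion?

Checking each validity diagonal entry against its comparison values:
LS (methods 1·2): 0.36 vs {0.14, 0.28, 0.21, 0.25} → pass.
IM (methods 1·2): 0.77 vs {0.14, 0.28, 0.54, 0.64} → pass.
Bur (methods 1·2): 0.75 vs {0.21, 0.25, 0.54, 0.64} → pass.
0 of 3 fail.

0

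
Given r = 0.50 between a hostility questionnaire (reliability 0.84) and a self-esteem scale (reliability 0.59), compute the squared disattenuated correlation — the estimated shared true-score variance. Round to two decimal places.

0.50

Disattenuated r = 0.50 / √(0.84 × 0.59) = 0.50 / 0.7040 = 0.7102.
Shared true-score variance = 0.7102² = 0.5044 ≈ 0.50.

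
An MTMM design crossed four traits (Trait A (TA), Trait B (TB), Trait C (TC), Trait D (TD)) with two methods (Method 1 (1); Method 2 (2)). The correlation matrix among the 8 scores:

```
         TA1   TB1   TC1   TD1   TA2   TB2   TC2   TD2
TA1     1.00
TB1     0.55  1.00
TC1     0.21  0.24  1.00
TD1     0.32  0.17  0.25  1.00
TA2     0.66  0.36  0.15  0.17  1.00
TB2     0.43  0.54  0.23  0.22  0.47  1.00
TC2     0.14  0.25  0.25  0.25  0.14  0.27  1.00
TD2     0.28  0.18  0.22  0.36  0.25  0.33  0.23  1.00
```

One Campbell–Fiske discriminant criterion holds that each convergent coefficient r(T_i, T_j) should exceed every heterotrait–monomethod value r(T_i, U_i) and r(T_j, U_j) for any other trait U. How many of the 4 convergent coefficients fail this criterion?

2

Convergent coefficients and their comparison sets:
TA (methods 1·2): 0.66 vs {0.55, 0.47, 0.21, 0.14, 0.32, 0.25} → pass.
TB (methods 1·2): 0.54 vs {0.55, 0.47, 0.24, 0.27, 0.17, 0.33} → fail.
TC (methods 1·2): 0.25 vs {0.21, 0.14, 0.24, 0.27, 0.25, 0.23} → fail.
TD (methods 1·2): 0.36 vs {0.32, 0.25, 0.17, 0.33, 0.25, 0.23} → pass.
2 of 4 fail.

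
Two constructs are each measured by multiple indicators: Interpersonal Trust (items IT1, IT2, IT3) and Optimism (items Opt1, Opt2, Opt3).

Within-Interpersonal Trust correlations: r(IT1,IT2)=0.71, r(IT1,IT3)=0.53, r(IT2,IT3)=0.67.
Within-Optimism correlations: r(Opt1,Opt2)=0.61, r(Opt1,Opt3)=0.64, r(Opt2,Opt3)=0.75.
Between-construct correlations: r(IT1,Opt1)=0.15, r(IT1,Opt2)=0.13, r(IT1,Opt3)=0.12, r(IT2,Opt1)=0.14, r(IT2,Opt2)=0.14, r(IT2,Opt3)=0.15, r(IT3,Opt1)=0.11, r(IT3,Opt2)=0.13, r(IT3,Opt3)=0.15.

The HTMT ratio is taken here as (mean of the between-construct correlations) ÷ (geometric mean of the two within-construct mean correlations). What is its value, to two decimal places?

0.21

Mean heterotrait r = 1.22/9 = 0.1356.
Mean within-IT = 1.91/3 = 0.6367; mean within-Opt = 2.00/3 = 0.6667.
Geometric mean = √(0.6367 × 0.6667) = 0.6515.
HTMT = 0.1356 / 0.6515 = 0.21.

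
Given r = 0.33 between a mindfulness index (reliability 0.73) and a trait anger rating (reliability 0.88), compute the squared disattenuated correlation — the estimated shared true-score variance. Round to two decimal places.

0.17

Disattenuated r = 0.33 / √(0.73 × 0.88) = 0.33 / 0.8015 = 0.4117.
Shared true-score variance = 0.4117² = 0.1695 ≈ 0.17.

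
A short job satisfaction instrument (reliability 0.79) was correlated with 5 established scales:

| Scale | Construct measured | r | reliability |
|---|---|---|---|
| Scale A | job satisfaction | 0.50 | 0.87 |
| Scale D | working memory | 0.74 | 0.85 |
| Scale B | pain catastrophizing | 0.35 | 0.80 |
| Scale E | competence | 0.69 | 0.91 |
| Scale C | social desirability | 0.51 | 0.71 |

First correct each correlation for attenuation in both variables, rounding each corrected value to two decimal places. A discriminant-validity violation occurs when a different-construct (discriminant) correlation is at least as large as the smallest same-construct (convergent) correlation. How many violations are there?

Disattenuated r (r / √(r_scale · r_new)):
  Scale A (conv): 0.50 / √(0.87·0.79) = 0.60
  Scale D (disc): 0.74 / √(0.85·0.79) = 0.90
  Scale B (disc): 0.35 / √(0.80·0.79) = 0.44
  Scale E (disc): 0.69 / √(0.91·0.79) = 0.81
  Scale C (disc): 0.51 / √(0.71·0.79) = 0.68
Smallest convergent = 0.60. Discriminant values: 0.90, 0.44, 0.81, 0.68; count ≥ 0.60 → 3.

3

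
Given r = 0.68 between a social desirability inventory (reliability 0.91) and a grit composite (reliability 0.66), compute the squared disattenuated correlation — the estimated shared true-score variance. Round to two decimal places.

0.77

Disattenuated r = 0.68 / √(0.91 × 0.66) = 0.68 / 0.7750 = 0.8774.
Shared true-score variance = 0.8774² = 0.7698 ≈ 0.77.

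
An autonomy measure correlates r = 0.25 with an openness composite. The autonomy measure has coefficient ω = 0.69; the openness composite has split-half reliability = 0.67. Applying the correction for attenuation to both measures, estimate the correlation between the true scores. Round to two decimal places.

r_true = r_obs / √(r_xx · r_yy) = 0.25 / √(0.69 × 0.67) = 0.25 / √0.4623 = 0.25 / 0.6799 ≈ 0.37.

0.37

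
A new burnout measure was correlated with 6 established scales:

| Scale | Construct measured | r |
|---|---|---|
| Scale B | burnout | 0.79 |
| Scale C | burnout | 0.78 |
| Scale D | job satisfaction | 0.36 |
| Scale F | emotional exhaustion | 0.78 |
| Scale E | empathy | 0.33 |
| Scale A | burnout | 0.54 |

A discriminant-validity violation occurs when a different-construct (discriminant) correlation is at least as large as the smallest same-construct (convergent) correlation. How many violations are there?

1

Convergent (same construct = burnout): Scale B, Scale C, Scale A.
Smallest convergent = 0.54. Discriminant values: 0.36, 0.78, 0.33; count ≥ 0.54 → 1.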